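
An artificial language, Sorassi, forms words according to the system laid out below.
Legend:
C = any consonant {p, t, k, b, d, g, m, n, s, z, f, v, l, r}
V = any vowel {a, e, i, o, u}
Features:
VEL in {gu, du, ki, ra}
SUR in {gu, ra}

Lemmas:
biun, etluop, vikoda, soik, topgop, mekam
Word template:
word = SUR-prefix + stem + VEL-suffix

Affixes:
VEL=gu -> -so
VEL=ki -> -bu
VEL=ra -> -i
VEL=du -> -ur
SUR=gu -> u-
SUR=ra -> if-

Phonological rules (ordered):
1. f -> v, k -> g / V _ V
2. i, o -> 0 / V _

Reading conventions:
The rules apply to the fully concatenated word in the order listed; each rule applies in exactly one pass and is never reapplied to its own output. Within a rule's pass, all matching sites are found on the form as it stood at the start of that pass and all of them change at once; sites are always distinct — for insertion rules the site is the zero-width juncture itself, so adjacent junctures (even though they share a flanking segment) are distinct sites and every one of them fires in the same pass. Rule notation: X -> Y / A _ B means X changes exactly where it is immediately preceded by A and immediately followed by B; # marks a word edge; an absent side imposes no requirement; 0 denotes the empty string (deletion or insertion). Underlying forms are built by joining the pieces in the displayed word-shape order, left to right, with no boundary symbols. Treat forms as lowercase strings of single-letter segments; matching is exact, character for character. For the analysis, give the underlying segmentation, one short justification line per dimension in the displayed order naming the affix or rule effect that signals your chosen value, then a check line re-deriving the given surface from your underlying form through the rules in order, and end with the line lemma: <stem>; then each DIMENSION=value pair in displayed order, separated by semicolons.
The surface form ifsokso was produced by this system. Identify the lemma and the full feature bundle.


underlying: if-soik-so
VEL=gu - signalled by the affix -so
SUR=ra - signalled by the affix if-
check: ifsoikso -> ifsoikso -> ifsokso
lemma: soik; VEL=gu; SUR=ra


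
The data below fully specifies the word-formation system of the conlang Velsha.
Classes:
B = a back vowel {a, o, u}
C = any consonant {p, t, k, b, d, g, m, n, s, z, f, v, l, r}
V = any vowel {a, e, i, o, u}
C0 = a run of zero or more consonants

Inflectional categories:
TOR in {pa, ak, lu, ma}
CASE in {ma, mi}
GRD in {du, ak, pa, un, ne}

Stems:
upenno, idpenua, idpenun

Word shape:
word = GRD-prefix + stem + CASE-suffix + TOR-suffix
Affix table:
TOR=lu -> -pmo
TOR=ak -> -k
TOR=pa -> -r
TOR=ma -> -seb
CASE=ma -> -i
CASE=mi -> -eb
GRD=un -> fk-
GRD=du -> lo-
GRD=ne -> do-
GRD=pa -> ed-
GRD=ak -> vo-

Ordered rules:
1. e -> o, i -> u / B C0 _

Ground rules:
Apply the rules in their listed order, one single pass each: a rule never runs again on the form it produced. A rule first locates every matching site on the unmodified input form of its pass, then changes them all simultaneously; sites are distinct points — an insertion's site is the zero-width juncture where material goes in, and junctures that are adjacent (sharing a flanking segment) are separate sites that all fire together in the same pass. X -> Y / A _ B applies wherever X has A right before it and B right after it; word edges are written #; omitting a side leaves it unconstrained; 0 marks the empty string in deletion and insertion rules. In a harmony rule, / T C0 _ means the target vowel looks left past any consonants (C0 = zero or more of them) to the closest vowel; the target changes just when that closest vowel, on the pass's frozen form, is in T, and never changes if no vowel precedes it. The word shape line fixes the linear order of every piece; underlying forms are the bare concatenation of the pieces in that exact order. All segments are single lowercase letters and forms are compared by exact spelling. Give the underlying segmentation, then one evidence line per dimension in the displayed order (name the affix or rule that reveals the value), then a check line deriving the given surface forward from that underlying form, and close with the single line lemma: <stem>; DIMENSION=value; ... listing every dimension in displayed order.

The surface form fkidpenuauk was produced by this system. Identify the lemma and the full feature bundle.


underlying: fk-idpenua-i-k
TOR=ak - signalled by the affix -k
CASE=ma - signalled by the affix -i
GRD=un - signalled by the affix fk-
check: fkidpenuaik -> fkidpenuauk
lemma: idpenua; TOR=ak; CASE=ma; GRD=un


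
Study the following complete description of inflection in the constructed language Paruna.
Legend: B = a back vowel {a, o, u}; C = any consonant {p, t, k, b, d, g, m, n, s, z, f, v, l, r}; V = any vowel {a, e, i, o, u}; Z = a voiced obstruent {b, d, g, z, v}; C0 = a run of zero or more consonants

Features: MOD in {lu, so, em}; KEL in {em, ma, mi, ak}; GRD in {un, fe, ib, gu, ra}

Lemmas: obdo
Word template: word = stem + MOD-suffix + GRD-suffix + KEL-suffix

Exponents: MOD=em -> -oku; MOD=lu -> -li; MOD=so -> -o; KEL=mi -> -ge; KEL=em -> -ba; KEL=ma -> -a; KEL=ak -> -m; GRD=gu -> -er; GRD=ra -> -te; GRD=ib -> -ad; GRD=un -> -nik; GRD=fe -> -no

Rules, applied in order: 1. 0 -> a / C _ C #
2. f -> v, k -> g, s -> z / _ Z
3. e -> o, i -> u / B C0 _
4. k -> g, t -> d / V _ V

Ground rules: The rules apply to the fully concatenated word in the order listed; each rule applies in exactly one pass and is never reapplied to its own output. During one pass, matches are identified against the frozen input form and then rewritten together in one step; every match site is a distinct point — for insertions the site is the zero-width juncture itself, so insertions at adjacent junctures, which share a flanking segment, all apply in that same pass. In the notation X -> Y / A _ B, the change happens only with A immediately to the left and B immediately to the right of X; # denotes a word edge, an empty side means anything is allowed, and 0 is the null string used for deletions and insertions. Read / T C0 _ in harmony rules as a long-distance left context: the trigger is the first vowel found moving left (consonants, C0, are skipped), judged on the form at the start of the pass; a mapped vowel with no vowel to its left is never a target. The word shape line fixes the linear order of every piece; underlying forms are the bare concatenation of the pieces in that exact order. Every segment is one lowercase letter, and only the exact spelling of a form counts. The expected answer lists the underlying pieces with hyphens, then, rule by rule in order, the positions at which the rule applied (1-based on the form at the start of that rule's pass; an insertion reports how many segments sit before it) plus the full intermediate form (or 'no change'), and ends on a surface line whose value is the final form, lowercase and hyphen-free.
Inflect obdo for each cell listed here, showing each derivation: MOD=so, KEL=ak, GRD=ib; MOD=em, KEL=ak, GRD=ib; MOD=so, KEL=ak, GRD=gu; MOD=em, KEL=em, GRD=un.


cell MOD=so, KEL=ak, GRD=ib:
underlying: obdo-o-ad-m
1. 0 -> a / C _ C #: inserts after position(s) 7: obdooadam
2. f -> v, k -> g, s -> z / _ Z: no change
3. e -> o, i -> u / B C0 _: no change
4. k -> g, t -> d / V _ V: no change
surface: obdooadam

cell MOD=em, KEL=ak, GRD=ib:
underlying: obdo-oku-ad-m
1. 0 -> a / C _ C #: inserts after position(s) 9: obdookuadam
2. f -> v, k -> g, s -> z / _ Z: no change
3. e -> o, i -> u / B C0 _: no change
4. k -> g, t -> d / V _ V: fires at position(s) 6: obdooguadam
surface: obdooguadam

cell MOD=so, KEL=ak, GRD=gu:
underlying: obdo-o-er-m
1. 0 -> a / C _ C #: inserts after position(s) 7: obdooeram
2. f -> v, k -> g, s -> z / _ Z: no change
3. e -> o, i -> u / B C0 _: fires at position(s) 6: obdoooram
4. k -> g, t -> d / V _ V: no change
surface: obdoooram

cell MOD=em, KEL=em, GRD=un:
underlying: obdo-oku-nik-ba
1. 0 -> a / C _ C #: no change
2. f -> v, k -> g, s -> z / _ Z: fires at position(s) 10: obdookunigba
3. e -> o, i -> u / B C0 _: fires at position(s) 9: obdookunugba
4. k -> g, t -> d / V _ V: fires at position(s) 6: obdoogunugba
surface: obdoogunugba


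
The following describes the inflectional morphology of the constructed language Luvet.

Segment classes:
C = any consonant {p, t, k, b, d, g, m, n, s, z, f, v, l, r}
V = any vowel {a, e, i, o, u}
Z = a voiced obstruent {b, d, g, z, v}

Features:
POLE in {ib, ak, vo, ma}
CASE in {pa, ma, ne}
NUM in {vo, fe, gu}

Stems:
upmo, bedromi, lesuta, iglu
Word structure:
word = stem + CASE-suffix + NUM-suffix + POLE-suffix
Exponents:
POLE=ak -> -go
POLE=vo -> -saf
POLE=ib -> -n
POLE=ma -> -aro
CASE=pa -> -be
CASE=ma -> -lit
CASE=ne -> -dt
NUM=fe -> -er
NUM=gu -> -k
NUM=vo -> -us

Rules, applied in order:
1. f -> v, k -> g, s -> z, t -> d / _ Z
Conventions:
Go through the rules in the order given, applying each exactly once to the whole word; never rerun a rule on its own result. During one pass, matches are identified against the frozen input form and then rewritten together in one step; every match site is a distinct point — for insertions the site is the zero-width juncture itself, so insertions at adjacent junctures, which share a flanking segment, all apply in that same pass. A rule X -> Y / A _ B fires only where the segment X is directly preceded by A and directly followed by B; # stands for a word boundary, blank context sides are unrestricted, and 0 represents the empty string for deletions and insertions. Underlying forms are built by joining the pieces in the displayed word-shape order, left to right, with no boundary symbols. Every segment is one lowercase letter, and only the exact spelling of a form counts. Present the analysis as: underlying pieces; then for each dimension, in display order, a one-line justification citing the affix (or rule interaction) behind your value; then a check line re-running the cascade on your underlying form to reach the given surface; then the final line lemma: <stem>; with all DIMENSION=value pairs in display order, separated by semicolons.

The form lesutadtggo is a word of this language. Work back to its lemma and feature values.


underlying: lesuta-dt-k-go
POLE=ak - signalled by the affix -go
CASE=ne - signalled by the affix -dt
NUM=gu - signalled by the affix -k
check: lesutadtkgo -> lesutadtggo
lemma: lesuta; POLE=ak; CASE=ne; NUM=gu


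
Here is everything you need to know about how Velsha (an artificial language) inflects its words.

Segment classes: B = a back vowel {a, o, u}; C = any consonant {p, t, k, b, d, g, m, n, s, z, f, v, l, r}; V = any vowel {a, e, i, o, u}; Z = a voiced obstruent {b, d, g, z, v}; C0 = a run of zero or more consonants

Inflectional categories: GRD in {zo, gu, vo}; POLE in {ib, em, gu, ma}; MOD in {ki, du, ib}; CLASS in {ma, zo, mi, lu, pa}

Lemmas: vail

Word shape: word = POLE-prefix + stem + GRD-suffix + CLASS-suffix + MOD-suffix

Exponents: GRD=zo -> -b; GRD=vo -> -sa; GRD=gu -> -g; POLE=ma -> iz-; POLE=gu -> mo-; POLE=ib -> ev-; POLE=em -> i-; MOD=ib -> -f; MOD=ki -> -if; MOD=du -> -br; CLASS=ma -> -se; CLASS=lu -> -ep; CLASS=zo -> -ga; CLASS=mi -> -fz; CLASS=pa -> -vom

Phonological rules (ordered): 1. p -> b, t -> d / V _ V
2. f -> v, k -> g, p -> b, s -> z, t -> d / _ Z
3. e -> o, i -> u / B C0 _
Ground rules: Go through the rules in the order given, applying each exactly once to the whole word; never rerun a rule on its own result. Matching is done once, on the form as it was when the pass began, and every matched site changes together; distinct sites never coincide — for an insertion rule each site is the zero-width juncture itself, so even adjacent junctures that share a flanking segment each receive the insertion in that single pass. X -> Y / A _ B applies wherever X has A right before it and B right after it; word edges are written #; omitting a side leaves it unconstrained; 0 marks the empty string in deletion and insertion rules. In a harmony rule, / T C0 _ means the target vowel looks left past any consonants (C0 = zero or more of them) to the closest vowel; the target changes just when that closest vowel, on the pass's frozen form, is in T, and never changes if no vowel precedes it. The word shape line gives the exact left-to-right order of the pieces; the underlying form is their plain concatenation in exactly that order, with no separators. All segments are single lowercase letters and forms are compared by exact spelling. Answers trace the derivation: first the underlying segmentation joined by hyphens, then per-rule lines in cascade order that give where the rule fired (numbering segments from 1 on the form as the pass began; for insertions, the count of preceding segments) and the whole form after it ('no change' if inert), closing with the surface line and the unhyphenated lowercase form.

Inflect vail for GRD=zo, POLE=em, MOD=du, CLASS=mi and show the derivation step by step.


underlying: i-vail-b-fz-br
1. p -> b, t -> d / V _ V: no change
2. f -> v, k -> g, p -> b, s -> z, t -> d / _ Z: fires at position(s) 7: ivailbvzbr
3. e -> o, i -> u / B C0 _: fires at position(s) 4: ivaulbvzbr
surface: ivaulbvzbr


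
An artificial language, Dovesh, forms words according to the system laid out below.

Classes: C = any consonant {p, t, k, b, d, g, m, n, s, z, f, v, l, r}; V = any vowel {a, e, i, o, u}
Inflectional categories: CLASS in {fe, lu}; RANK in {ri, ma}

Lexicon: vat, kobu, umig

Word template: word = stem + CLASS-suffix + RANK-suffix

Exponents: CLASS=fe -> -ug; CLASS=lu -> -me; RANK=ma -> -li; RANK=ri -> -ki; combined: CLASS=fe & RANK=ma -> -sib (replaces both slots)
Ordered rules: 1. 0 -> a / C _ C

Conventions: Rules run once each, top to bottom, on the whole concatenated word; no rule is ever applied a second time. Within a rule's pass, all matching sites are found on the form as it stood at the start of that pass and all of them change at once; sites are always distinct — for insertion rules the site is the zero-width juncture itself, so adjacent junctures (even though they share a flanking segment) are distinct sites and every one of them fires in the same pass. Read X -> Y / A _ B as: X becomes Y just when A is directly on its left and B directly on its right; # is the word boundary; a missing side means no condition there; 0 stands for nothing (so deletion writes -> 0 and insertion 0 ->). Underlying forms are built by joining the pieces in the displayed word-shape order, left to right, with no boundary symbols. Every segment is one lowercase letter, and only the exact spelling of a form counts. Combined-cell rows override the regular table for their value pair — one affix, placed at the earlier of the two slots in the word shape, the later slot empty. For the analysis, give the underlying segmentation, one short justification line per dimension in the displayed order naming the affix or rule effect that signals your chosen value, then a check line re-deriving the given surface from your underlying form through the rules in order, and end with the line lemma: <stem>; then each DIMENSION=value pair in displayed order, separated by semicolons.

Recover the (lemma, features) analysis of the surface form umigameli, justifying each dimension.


underlying: umig-me-li
CLASS=lu - signalled by the affix -me
RANK=ma - signalled by the affix -li
check: umigmeli -> umigameli
lemma: umig; CLASS=lu; RANK=ma


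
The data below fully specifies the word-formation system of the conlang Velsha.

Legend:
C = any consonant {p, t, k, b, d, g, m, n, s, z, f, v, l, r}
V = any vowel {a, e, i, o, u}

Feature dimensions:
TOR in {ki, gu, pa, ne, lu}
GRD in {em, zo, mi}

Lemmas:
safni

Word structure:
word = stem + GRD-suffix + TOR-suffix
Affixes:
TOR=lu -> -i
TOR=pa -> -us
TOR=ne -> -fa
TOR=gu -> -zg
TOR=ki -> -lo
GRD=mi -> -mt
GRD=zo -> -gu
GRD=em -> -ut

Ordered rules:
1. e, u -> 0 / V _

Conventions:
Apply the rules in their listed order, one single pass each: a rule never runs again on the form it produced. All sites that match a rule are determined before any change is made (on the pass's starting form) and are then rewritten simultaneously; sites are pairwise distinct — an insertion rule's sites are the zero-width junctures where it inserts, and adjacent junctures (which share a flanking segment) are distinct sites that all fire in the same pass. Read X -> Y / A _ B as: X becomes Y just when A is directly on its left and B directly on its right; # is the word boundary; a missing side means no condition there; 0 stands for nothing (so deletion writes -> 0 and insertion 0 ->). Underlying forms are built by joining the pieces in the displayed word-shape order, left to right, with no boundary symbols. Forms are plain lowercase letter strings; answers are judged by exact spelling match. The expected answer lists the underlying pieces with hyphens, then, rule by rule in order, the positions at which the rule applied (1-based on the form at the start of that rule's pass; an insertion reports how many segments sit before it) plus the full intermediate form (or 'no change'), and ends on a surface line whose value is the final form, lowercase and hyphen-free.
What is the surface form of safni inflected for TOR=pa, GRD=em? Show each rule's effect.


underlying: safni-ut-us
1. e, u -> 0 / V _: fires at position(s) 6: safnitus
surface: safnitus


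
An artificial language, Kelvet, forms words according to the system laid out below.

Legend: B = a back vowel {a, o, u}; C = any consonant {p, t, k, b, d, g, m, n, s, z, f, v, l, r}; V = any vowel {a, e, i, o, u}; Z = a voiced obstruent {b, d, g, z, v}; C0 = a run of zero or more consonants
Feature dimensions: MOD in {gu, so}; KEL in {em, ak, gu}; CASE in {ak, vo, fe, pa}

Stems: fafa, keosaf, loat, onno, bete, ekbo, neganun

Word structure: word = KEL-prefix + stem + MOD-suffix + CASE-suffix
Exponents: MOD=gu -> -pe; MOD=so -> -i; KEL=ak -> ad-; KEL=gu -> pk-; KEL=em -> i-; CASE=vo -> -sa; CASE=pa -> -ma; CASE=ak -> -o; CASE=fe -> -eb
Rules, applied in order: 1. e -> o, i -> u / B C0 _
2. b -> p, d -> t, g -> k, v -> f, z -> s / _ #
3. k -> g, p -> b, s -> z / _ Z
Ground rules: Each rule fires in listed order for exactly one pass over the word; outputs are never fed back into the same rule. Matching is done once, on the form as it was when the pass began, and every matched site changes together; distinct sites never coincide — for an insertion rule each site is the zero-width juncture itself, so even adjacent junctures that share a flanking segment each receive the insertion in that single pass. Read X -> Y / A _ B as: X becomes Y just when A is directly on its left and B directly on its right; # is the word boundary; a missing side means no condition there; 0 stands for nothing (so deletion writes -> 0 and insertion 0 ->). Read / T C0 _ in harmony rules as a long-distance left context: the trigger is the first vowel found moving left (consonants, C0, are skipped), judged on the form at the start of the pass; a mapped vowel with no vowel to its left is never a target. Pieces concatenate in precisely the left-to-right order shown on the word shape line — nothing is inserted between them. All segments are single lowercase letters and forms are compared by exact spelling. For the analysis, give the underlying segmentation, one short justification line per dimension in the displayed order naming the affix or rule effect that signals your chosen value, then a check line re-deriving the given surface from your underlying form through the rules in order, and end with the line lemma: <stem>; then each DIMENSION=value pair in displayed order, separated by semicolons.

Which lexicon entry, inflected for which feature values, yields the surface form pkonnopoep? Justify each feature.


underlying: pk-onno-pe-eb
MOD=gu - signalled by the affix -pe
KEL=gu - signalled by the affix pk-
CASE=fe - signalled by the affix -eb
check: pkonnopeeb -> pkonnopoeb -> pkonnopoep -> pkonnopoep
lemma: onno; MOD=gu; KEL=gu; CASE=fe


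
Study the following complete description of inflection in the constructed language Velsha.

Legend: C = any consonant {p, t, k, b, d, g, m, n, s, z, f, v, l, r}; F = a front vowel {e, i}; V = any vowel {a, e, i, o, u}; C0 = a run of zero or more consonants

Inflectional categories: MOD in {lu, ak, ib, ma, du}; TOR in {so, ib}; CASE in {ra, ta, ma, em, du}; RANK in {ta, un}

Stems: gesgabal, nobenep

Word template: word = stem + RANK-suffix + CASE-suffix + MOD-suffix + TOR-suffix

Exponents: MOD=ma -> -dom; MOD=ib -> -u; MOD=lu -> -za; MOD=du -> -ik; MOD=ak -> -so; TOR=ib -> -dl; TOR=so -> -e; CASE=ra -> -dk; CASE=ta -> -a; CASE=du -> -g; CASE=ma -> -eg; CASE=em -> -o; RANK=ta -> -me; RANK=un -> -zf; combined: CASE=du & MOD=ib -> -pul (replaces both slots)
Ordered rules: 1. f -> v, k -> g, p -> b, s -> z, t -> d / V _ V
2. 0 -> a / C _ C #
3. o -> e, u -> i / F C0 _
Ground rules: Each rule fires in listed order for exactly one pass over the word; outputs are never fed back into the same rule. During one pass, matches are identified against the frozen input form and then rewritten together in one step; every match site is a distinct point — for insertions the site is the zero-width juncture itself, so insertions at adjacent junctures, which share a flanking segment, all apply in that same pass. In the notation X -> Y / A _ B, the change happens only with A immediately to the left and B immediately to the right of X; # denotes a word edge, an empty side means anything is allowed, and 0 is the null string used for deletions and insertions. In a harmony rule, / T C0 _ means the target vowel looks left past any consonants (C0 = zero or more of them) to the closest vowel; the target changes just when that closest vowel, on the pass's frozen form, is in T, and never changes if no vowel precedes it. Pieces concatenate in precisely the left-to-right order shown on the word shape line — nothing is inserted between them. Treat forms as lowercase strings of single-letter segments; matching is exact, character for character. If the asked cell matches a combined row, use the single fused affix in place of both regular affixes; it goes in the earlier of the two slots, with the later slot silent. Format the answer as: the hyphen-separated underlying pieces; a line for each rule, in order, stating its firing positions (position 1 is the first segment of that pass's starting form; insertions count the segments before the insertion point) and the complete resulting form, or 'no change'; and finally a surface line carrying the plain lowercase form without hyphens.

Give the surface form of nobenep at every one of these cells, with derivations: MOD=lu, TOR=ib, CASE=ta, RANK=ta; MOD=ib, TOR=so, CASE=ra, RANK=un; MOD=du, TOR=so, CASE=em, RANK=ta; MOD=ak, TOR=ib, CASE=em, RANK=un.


cell MOD=lu, TOR=ib, CASE=ta, RANK=ta:
underlying: nobenep-me-a-za-dl
1. f -> v, k -> g, p -> b, s -> z, t -> d / V _ V: no change
2. 0 -> a / C _ C #: inserts after position(s) 13: nobenepmeazadal
3. o -> e, u -> i / F C0 _: no change
surface: nobenepmeazadal

cell MOD=ib, TOR=so, CASE=ra, RANK=un:
underlying: nobenep-zf-dk-u-e
1. f -> v, k -> g, p -> b, s -> z, t -> d / V _ V: no change
2. 0 -> a / C _ C #: no change
3. o -> e, u -> i / F C0 _: fires at position(s) 12: nobenepzfdkie
surface: nobenepzfdkie

cell MOD=du, TOR=so, CASE=em, RANK=ta:
underlying: nobenep-me-o-ik-e
1. f -> v, k -> g, p -> b, s -> z, t -> d / V _ V: fires at position(s) 12: nobenepmeoige
2. 0 -> a / C _ C #: no change
3. o -> e, u -> i / F C0 _: fires at position(s) 10: nobenepmeeige
surface: nobenepmeeige

cell MOD=ak, TOR=ib, CASE=em, RANK=un:
underlying: nobenep-zf-o-so-dl
1. f -> v, k -> g, p -> b, s -> z, t -> d / V _ V: fires at position(s) 11: nobenepzfozodl
2. 0 -> a / C _ C #: inserts after position(s) 13: nobenepzfozodal
3. o -> e, u -> i / F C0 _: fires at position(s) 10: nobenepzfezodal
surface: nobenepzfezodal


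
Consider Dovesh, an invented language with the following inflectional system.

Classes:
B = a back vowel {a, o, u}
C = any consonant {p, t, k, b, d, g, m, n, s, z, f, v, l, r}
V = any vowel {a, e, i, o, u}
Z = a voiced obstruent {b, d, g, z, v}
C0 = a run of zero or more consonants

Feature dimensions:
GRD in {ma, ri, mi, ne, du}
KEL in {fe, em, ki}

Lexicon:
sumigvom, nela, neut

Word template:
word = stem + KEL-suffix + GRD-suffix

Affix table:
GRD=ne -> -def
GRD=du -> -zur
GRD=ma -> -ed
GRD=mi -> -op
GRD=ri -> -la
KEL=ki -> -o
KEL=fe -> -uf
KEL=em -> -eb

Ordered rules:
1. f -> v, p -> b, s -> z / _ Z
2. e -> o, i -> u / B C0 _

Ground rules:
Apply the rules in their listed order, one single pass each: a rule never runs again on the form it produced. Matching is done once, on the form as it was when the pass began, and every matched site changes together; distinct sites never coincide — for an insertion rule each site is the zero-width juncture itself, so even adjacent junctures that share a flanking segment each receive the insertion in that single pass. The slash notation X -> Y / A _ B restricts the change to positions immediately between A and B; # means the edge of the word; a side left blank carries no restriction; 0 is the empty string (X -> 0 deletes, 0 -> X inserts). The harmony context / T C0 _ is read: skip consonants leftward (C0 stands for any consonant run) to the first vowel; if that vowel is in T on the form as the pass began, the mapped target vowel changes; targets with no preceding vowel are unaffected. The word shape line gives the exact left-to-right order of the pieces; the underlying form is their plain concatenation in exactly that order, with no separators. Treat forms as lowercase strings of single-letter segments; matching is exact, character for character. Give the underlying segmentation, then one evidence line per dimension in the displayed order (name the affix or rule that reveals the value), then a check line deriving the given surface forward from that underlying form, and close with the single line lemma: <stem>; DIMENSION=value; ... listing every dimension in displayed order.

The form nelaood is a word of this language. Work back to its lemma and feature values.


underlying: nela-o-ed
GRD=ma - signalled by the affix -ed
KEL=ki - signalled by the affix -o
check: nelaoed -> nelaoed -> nelaood
lemma: nela; GRD=ma; KEL=ki


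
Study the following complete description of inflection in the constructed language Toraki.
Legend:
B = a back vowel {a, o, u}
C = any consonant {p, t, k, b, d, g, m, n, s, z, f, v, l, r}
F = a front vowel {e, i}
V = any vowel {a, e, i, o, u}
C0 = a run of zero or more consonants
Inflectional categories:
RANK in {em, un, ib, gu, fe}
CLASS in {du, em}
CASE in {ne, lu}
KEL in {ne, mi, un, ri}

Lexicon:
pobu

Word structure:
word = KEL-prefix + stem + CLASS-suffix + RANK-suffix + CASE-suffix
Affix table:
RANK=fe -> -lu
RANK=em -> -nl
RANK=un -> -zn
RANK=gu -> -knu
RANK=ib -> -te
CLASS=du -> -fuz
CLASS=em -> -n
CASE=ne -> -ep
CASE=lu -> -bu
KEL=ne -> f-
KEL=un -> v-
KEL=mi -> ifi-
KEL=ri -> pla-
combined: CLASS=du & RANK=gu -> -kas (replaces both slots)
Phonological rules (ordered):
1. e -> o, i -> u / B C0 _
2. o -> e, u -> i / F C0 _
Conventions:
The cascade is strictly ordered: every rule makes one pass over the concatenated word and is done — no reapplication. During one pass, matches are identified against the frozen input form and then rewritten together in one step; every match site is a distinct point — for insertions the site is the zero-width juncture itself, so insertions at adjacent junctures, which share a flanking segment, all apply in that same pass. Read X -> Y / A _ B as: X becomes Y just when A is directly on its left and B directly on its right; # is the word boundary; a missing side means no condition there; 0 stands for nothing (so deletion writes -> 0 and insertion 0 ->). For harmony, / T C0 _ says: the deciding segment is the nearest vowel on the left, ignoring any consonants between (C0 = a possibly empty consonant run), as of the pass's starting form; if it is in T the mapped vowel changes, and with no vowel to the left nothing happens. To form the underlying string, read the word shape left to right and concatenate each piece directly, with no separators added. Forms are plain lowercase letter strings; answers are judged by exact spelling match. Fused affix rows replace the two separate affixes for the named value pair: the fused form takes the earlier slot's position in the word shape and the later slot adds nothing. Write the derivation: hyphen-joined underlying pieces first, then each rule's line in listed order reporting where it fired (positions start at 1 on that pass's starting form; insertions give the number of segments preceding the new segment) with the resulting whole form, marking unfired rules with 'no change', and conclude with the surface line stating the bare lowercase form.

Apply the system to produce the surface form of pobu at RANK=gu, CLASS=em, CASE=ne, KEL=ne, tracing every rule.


underlying: f-pobu-n-knu-ep
1. e -> o, i -> u / B C0 _: fires at position(s) 10: fpobunknuop
2. o -> e, u -> i / F C0 _: no change
surface: fpobunknuop


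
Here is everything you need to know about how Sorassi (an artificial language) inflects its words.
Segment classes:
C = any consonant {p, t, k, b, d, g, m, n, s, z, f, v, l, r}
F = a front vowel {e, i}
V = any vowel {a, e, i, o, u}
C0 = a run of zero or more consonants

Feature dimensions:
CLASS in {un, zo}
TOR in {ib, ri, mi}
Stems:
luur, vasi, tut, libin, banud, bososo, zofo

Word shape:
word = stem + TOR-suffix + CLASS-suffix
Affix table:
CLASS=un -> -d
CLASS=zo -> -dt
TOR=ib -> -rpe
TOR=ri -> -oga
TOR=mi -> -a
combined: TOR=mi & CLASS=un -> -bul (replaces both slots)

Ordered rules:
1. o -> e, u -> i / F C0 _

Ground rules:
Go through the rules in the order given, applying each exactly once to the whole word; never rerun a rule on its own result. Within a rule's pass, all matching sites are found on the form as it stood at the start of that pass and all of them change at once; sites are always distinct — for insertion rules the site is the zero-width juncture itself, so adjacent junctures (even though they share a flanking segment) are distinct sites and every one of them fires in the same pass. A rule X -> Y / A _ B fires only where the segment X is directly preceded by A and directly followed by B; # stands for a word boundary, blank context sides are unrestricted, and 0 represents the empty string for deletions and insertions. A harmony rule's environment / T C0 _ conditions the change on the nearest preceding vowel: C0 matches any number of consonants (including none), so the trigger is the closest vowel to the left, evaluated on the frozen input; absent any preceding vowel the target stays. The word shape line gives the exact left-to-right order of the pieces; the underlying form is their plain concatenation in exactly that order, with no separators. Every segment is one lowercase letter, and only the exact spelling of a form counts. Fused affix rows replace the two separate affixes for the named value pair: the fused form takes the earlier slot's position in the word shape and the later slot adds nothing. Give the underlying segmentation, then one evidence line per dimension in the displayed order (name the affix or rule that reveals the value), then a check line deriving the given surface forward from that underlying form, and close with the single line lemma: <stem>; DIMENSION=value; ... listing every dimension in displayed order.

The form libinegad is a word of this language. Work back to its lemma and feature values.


underlying: libin-oga-d
CLASS=un - signalled by the affix -d
TOR=ri - signalled by the affix -oga
check: libinogad -> libinegad
lemma: libin; CLASS=un; TOR=ri


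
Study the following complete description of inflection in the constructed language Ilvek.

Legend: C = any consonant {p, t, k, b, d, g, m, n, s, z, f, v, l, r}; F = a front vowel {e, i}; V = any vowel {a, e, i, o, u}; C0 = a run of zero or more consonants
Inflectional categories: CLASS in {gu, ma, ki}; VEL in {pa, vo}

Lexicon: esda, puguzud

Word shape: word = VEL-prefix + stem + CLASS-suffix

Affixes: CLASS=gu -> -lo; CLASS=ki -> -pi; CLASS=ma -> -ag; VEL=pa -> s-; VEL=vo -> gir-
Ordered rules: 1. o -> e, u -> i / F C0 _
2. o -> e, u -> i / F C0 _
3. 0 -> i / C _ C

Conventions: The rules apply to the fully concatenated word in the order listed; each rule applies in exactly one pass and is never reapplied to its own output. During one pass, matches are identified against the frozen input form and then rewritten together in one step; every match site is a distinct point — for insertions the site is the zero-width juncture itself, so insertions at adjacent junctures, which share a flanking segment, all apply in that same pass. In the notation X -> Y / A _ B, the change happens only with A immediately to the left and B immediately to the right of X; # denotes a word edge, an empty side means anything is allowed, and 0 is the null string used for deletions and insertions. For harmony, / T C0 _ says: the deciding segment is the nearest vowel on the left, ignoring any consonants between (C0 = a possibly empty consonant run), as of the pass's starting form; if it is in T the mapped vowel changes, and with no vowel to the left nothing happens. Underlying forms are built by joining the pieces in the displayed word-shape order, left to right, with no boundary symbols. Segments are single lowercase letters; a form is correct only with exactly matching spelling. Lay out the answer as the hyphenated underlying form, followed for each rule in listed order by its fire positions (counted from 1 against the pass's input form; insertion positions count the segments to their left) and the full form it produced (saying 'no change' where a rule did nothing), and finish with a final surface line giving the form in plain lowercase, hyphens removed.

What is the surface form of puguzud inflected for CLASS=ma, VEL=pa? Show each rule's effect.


underlying: s-puguzud-ag
1. o -> e, u -> i / F C0 _: no change
2. o -> e, u -> i / F C0 _: no change
3. 0 -> i / C _ C: inserts after position(s) 1: sipuguzudag
surface: sipuguzudag


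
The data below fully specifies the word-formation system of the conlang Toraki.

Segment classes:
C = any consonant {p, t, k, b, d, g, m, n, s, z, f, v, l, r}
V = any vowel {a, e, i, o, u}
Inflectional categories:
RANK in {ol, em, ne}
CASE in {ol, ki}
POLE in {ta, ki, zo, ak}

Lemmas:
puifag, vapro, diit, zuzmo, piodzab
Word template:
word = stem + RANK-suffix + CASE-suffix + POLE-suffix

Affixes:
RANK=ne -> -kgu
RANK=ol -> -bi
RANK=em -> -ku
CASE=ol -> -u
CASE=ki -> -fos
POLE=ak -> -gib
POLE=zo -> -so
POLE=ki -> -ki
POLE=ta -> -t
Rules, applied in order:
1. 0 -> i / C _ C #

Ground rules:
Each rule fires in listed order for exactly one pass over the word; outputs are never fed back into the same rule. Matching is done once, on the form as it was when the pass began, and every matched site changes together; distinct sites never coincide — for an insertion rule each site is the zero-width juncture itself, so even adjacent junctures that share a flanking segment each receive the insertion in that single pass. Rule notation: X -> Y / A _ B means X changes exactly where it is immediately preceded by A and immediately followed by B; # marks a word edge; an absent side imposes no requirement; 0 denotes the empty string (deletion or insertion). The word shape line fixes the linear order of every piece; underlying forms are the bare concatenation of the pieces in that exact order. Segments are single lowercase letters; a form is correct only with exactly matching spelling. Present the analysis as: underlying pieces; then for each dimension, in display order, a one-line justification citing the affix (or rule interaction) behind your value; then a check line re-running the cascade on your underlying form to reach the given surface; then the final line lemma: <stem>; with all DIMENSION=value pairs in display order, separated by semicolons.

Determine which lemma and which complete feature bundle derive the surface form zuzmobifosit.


underlying: zuzmo-bi-fos-t
RANK=ol - signalled by the affix -bi
CASE=ki - signalled by the affix -fos
POLE=ta - signalled by the affix -t
check: zuzmobifost -> zuzmobifosit
lemma: zuzmo; RANK=ol; CASE=ki; POLE=ta


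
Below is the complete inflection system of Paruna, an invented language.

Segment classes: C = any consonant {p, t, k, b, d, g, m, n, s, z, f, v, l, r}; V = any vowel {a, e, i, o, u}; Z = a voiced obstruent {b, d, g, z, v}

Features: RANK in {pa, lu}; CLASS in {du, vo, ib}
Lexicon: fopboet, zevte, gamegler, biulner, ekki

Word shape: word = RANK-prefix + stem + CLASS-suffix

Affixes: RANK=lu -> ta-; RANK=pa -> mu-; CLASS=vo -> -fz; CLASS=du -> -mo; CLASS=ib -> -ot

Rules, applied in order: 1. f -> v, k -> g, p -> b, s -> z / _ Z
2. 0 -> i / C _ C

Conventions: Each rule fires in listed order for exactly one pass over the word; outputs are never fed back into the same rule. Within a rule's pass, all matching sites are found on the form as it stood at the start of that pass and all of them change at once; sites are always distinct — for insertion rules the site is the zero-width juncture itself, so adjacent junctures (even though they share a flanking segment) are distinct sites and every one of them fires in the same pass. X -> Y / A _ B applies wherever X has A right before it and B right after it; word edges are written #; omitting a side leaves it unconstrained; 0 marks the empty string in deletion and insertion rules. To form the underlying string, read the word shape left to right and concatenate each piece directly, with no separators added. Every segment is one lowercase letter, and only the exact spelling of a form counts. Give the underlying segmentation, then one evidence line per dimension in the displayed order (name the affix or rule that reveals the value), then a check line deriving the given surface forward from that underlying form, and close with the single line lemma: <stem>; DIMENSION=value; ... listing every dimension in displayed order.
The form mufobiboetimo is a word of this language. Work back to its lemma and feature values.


underlying: mu-fopboet-mo
RANK=pa - signalled by the affix mu-
CLASS=du - signalled by the affix -mo
check: mufopboetmo -> mufobboetmo -> mufobiboetimo
lemma: fopboet; RANK=pa; CLASS=du


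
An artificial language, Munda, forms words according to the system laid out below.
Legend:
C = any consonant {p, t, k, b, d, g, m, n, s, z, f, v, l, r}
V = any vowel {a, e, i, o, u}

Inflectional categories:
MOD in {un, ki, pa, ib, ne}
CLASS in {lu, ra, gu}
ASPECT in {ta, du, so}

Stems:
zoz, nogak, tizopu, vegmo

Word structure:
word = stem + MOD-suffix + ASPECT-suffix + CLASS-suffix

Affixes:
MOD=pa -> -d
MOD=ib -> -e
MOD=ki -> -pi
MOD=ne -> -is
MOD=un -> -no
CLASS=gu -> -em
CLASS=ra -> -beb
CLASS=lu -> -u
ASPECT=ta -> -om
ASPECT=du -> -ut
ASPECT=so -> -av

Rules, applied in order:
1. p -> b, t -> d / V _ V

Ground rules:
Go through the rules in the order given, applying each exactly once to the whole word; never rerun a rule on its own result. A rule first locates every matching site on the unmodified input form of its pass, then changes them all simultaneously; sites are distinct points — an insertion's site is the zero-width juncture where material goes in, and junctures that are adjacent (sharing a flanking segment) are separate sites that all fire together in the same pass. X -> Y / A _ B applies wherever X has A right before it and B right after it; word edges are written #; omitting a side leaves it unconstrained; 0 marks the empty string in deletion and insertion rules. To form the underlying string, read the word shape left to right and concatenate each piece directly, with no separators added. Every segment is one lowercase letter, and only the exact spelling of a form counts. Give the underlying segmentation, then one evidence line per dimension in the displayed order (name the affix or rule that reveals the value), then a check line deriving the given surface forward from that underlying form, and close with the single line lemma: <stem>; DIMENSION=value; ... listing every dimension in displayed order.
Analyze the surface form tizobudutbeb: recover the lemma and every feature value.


underlying: tizopu-d-ut-beb
MOD=pa - signalled by the affix -d
CLASS=ra - signalled by the affix -beb
ASPECT=du - signalled by the affix -ut
check: tizopudutbeb -> tizobudutbeb
lemma: tizopu; MOD=pa; CLASS=ra; ASPECT=du
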